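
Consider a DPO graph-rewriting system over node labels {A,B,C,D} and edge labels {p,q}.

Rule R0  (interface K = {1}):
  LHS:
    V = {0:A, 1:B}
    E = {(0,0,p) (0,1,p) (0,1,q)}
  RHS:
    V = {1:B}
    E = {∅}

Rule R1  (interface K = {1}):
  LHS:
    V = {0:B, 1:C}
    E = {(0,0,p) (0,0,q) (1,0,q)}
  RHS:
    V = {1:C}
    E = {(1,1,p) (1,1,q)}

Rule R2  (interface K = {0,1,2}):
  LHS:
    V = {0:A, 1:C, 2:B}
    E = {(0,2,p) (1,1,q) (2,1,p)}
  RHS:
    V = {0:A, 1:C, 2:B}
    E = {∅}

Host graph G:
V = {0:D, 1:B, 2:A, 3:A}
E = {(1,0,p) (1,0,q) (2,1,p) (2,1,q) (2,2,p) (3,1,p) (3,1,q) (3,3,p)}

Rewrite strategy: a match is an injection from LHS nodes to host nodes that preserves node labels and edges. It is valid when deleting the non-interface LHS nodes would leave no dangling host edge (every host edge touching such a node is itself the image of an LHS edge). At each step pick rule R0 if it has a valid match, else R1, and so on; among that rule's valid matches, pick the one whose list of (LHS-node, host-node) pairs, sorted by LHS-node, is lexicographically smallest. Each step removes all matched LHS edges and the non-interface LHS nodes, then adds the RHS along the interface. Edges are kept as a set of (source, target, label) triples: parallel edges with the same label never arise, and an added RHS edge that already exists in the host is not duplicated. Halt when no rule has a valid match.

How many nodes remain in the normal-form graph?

Answer: 2

Steps:
[0] host  ⇒  4 nodes, 8 edges  {1-p->0 1-q->0 2-p->1 2-q->1 2-p->2 3-p->1 3-q->1 3-p->3}
[1] R0 @ {0↦2, 1↦1}  ⇒  3 nodes, 5 edges  {1-p->0 1-q->0 3-p->1 3-q->1 3-p->3}
[2] R0 @ {0↦3, 1↦1}  ⇒  2 nodes, 2 edges  {1-p->0 1-q->0}
normal form: no rule applies after step 2
NF nodes: {0:D, 1:B}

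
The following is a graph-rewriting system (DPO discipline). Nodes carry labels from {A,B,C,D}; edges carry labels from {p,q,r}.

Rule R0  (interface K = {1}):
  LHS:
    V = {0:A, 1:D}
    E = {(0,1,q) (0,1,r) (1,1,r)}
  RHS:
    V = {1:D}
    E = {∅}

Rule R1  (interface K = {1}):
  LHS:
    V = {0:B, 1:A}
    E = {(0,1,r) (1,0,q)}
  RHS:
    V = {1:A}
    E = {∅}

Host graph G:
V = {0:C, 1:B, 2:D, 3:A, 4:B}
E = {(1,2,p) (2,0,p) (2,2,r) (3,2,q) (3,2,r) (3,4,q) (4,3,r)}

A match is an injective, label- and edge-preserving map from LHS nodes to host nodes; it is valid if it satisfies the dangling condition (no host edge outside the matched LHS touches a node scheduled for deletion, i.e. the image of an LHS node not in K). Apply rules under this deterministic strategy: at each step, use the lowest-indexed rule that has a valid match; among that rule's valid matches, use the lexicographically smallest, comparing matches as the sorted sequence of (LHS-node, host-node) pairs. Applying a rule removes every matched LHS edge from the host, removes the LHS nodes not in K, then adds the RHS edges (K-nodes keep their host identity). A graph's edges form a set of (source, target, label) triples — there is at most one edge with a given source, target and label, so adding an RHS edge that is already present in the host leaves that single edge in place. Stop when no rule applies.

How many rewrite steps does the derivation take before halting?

Answer: 2

Rewrite trace:
[0] host  ⇒  5 nodes, 7 edges  {1-p->2 2-p->0 2-r->2 3-q->2 3-r->2 3-q->4 4-r->3}
[1] R1 @ {0↦4, 1↦3}  ⇒  4 nodes, 5 edges  {1-p->2 2-p->0 2-r->2 3-q->2 3-r->2}
[2] R0 @ {0↦3, 1↦2}  ⇒  3 nodes, 2 edges  {1-p->2 2-p->0}
final graph: no rule applies after step 2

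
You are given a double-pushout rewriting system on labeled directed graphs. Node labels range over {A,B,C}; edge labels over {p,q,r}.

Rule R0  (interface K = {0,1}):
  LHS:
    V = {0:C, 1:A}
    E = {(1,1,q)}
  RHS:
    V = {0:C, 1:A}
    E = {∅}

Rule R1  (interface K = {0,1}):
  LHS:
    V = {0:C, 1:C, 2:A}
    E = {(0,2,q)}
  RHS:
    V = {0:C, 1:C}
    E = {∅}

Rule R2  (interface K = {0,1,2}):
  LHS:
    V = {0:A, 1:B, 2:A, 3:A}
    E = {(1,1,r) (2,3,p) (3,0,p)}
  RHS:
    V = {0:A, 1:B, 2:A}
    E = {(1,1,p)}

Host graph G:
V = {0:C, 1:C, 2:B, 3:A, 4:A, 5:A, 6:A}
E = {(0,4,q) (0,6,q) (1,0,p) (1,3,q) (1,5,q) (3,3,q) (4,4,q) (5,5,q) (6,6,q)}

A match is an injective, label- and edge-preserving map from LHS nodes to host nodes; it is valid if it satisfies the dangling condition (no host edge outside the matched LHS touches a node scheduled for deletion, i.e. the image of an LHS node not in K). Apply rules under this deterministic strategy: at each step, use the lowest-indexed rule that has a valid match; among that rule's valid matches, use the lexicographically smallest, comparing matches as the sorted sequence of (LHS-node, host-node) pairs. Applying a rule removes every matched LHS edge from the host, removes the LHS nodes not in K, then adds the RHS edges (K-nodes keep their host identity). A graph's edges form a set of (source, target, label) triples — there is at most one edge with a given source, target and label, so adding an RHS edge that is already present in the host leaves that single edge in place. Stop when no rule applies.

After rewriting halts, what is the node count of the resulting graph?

Answer: 3

Steps:
start.  V:7 E:9  edges: 0-q->4 0-q->6 1-p->0 1-q->3 1-q->5 3-q->3 4-q->4 5-q->5 6-q->6
1. fire R0 via {0↦0, 1↦3}  →  V:7 E:8  edges: 0-q->4 0-q->6 1-p->0 1-q->3 1-q->5 4-q->4 5-q->5 6-q->6
2. fire R0 via {0↦0, 1↦4}  →  V:7 E:7  edges: 0-q->4 0-q->6 1-p->0 1-q->3 1-q->5 5-q->5 6-q->6
3. fire R0 via {0↦0, 1↦5}  →  V:7 E:6  edges: 0-q->4 0-q->6 1-p->0 1-q->3 1-q->5 6-q->6
4. fire R0 via {0↦0, 1↦6}  →  V:7 E:5  edges: 0-q->4 0-q->6 1-p->0 1-q->3 1-q->5
5. fire R1 via {0↦0, 1↦1, 2↦4}  →  V:6 E:4  edges: 0-q->6 1-p->0 1-q->3 1-q->5
6. fire R1 via {0↦0, 1↦1, 2↦6}  →  V:5 E:3  edges: 1-p->0 1-q->3 1-q->5
7. fire R1 via {0↦1, 1↦0, 2↦3}  →  V:4 E:2  edges: 1-p->0 1-q->5
8. fire R1 via {0↦1, 1↦0, 2↦5}  →  V:3 E:1  edges: 1-p->0
normal form: no rule applies after step 8
NF nodes: {0:C, 1:C, 2:B}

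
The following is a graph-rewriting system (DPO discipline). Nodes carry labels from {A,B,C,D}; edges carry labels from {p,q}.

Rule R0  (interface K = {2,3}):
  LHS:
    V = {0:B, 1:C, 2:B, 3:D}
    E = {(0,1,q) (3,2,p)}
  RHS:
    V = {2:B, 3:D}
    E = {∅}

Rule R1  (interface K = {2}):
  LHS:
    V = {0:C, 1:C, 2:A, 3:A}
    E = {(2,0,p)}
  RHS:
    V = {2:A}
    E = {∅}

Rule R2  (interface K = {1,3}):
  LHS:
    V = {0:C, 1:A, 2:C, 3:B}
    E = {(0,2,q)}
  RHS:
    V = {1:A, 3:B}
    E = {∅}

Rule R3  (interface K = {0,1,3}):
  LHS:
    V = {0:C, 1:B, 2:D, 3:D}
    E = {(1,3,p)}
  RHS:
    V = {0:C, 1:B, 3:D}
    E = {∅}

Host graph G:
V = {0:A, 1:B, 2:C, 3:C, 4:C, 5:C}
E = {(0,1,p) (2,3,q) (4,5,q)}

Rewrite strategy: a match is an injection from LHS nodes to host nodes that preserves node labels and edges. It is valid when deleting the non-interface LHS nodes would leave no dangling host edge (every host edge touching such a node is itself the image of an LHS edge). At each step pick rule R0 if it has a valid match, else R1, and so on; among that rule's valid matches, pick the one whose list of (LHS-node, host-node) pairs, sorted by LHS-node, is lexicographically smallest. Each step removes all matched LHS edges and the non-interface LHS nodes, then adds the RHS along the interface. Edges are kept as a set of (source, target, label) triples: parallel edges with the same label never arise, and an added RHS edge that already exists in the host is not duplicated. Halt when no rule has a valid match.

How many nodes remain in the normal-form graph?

start.  V:6 E:3  edges: 0-p->1 2-q->3 4-q->5
1. fire R2 via {0↦2, 1↦0, 2↦3, 3↦1}  →  V:4 E:2  edges: 0-p->1 4-q->5
2. fire R2 via {0↦4, 1↦0, 2↦5, 3↦1}  →  V:2 E:1  edges: 0-p->1
final graph: no rule applies after step 2
NF nodes: {0:A, 1:B}

Answer: 2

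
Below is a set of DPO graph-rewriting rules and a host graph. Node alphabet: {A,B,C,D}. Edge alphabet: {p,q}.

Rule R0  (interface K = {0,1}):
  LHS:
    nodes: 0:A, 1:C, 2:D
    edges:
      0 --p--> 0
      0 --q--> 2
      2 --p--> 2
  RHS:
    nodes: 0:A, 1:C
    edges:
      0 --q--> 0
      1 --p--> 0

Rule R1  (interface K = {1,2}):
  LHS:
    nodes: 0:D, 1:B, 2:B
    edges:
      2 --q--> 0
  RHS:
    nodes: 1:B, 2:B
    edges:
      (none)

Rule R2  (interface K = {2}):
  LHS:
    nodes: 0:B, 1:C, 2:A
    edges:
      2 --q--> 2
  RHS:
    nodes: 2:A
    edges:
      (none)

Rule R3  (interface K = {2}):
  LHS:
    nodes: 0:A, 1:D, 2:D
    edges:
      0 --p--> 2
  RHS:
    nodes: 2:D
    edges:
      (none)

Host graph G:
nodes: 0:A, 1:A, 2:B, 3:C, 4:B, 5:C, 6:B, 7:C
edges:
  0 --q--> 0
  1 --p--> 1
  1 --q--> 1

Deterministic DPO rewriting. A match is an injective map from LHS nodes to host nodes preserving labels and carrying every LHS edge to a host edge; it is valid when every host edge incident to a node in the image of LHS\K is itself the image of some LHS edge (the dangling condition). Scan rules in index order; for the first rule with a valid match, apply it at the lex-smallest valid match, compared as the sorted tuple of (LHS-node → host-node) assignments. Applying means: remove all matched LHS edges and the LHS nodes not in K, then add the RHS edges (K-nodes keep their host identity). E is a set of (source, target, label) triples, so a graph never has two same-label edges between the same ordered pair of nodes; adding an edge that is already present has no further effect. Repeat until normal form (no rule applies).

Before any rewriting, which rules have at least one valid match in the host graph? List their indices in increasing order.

R0: no valid match — LHS pattern not found
R1: no valid match — LHS pattern not found
R2: 18 valid matches — {0↦2, 1↦3, 2↦0}, {0↦2, 1↦3, 2↦1}, {0↦2, 1↦5, 2↦0} (+15 more)
R3: no valid match — LHS pattern not found

Answer: [R2]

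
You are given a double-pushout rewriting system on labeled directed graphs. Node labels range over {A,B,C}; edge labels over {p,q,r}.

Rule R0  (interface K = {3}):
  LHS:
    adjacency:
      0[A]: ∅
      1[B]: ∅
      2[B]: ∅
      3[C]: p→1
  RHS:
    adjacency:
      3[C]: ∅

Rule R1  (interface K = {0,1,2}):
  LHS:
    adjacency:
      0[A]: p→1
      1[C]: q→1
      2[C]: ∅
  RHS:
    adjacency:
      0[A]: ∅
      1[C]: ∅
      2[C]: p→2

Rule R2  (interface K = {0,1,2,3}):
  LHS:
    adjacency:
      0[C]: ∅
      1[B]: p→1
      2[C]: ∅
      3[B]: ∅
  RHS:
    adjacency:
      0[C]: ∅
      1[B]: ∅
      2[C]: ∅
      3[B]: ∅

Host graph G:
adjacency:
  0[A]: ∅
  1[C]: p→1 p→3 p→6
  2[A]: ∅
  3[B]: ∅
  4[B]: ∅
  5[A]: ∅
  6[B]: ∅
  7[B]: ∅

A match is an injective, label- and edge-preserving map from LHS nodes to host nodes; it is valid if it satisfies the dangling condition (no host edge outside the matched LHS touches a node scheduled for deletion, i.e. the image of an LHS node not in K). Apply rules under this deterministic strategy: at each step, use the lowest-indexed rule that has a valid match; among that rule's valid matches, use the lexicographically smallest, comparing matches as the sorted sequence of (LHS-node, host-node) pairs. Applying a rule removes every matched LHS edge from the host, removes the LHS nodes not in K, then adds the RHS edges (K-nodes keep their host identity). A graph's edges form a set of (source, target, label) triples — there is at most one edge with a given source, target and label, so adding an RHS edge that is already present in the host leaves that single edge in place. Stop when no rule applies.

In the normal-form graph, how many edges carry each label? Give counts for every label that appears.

Answer: p:1

Steps:
initial: |V|=8 |E|=3  E = 1-p->1 1-p->3 1-p->6
step 1: apply R0 at {0↦0, 1↦3, 2↦4, 3↦1}  → |V|=5 |E|=2  E = 1-p->1 1-p->6
step 2: apply R0 at {0↦2, 1↦6, 2↦7, 3↦1}  → |V|=2 |E|=1  E = 1-p->1
halt: no rule applies after step 2
NF edges: [(1, 1, 'p')]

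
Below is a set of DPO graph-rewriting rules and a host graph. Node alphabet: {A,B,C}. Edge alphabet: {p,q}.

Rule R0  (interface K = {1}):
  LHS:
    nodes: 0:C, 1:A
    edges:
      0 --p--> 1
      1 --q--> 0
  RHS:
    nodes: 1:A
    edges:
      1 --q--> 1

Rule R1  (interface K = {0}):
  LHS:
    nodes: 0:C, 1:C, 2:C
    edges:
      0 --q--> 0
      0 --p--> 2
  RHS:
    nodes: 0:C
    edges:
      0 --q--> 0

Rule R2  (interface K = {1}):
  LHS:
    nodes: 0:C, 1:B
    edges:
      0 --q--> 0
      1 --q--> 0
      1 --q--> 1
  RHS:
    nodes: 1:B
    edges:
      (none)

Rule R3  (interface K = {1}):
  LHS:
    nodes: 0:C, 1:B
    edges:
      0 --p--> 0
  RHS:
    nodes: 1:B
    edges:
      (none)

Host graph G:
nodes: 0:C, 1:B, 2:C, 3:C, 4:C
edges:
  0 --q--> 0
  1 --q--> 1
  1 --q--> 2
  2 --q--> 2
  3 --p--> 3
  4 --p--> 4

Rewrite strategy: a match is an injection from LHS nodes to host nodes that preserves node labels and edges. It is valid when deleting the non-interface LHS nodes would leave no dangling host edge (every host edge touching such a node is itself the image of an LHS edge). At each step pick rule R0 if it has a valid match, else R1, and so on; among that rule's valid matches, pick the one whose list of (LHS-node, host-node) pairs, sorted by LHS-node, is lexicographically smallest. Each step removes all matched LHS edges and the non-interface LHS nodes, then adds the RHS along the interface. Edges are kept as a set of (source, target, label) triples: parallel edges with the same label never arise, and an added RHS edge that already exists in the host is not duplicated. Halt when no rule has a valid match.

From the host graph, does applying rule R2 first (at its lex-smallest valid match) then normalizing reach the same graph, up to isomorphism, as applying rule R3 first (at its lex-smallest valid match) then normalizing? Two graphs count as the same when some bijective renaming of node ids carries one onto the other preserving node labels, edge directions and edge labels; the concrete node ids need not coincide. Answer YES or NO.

Answer: YES

Rewrite trace:
branch R2-first: apply at {0↦2, 1↦1} → |E|=3, then 2 more step(s) → NF |V|=2 |E|=1 V={0:C, 1:B} E=0-q->0
branch R3-first: apply at {0↦3, 1↦1} → |E|=5, then 2 more step(s) → NF |V|=2 |E|=1 V={0:C, 1:B} E=0-q->0
graphs isomorphic (equal up to label-preserving node renaming)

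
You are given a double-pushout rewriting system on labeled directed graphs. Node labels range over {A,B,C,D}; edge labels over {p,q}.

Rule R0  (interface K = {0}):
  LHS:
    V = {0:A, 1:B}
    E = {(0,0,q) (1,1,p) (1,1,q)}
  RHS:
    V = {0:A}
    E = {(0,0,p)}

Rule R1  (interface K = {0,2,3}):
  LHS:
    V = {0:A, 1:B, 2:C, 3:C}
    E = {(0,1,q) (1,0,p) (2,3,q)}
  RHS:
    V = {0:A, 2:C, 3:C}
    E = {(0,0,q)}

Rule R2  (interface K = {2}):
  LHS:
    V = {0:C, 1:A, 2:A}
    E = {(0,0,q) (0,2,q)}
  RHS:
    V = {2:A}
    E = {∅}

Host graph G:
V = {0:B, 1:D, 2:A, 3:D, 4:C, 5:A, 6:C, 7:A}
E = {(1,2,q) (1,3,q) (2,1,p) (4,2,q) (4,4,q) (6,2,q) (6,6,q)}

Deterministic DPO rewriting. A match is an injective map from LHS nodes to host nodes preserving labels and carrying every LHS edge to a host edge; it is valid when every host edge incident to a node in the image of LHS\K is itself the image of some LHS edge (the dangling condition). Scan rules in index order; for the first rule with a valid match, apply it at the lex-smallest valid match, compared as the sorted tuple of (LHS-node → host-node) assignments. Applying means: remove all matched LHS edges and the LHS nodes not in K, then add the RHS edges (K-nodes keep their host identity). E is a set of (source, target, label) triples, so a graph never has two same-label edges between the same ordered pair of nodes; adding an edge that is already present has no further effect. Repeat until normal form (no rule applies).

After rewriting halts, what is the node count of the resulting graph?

Answer: 4

Steps:
start.  V:8 E:7  edges: 1-q->2 1-q->3 2-p->1 4-q->2 4-q->4 6-q->2 6-q->6
1. fire R2 via {0↦4, 1↦5, 2↦2}  →  V:6 E:5  edges: 1-q->2 1-q->3 2-p->1 6-q->2 6-q->6
2. fire R2 via {0↦6, 1↦7, 2↦2}  →  V:4 E:3  edges: 1-q->2 1-q->3 2-p->1
halt: no rule applies after step 2
NF nodes: {0:B, 1:D, 2:A, 3:D}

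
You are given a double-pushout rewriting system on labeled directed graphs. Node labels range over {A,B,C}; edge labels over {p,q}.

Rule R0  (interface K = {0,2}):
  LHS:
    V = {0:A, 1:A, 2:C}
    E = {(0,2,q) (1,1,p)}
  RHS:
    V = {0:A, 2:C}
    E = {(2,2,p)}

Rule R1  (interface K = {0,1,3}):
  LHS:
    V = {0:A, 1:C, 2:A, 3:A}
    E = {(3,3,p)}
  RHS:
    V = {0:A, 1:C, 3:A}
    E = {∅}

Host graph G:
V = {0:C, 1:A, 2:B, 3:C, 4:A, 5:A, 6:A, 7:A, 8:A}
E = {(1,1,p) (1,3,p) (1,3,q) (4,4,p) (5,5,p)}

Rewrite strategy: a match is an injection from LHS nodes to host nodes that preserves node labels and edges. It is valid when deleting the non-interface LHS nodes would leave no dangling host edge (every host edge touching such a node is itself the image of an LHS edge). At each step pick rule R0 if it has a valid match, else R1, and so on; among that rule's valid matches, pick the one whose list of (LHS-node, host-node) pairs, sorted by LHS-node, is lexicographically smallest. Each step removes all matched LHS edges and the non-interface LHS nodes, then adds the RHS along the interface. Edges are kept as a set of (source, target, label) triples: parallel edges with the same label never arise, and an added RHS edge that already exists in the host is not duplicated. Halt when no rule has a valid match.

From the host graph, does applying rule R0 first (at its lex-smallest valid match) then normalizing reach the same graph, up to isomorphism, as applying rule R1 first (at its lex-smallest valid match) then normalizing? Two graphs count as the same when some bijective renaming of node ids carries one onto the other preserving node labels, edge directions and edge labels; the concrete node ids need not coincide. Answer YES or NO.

branch R0-first: apply at {0↦1, 1↦4, 2↦3} → |E|=4, then 2 more step(s) → NF |V|=6 |E|=2 V={0:C, 1:A, 2:B, 3:C, 5:A, 8:A} E=1-p->3 3-p->3
branch R1-first: apply at {0↦1, 1↦0, 2↦6, 3↦4} → |E|=4, then 2 more step(s) → NF |V|=6 |E|=2 V={0:C, 1:A, 2:B, 3:C, 4:A, 8:A} E=1-p->3 3-p->3
graphs isomorphic (equal up to label-preserving node renaming)

Answer: YES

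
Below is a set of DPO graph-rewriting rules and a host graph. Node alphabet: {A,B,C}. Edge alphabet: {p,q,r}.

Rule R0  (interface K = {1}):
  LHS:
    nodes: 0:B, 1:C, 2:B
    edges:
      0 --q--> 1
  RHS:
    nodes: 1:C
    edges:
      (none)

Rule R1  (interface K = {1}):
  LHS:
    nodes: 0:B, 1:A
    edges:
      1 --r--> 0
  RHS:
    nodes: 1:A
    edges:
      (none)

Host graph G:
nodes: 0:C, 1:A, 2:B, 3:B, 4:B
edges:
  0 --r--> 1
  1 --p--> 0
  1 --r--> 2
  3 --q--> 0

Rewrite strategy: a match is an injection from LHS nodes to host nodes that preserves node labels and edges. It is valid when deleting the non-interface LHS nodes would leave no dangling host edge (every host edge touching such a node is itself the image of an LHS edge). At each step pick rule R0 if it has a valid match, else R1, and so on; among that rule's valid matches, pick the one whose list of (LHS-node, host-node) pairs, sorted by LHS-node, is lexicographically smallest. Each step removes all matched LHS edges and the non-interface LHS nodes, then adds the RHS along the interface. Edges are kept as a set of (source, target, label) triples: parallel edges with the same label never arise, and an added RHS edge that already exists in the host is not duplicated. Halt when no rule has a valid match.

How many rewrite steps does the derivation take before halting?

Answer: 2

Steps:
initial: |V|=5 |E|=4  E = 0-r->1 1-p->0 1-r->2 3-q->0
step 1: apply R0 at {0↦3, 1↦0, 2↦4}  → |V|=3 |E|=3  E = 0-r->1 1-p->0 1-r->2
step 2: apply R1 at {0↦2, 1↦1}  → |V|=2 |E|=2  E = 0-r->1 1-p->0
normal form: no rule applies after step 2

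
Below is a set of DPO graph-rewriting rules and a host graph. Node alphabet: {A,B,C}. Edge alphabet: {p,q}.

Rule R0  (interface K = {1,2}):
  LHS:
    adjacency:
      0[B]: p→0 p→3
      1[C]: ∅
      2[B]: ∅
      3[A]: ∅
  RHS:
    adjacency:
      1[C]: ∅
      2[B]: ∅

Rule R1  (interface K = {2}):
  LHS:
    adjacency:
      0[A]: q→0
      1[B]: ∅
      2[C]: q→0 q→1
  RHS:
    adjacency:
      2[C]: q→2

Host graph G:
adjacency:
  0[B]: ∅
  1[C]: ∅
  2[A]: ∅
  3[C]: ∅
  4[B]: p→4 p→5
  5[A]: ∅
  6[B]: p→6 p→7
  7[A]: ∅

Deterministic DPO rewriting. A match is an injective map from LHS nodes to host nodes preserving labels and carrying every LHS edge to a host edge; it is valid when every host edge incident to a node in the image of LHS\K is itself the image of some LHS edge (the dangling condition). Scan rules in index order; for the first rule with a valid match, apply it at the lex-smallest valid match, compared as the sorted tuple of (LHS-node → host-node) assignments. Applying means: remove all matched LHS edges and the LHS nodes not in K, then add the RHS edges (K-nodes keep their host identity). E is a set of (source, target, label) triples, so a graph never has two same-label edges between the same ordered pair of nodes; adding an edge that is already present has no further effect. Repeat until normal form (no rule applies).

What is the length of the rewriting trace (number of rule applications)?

start.  V:8 E:4  edges: 4-p->4 4-p->5 6-p->6 6-p->7
1. fire R0 via {0↦4, 1↦1, 2↦0, 3↦5}  →  V:6 E:2  edges: 6-p->6 6-p->7
2. fire R0 via {0↦6, 1↦1, 2↦0, 3↦7}  →  V:4 E:0  edges: ∅
halt: no rule applies after step 2

Answer: 2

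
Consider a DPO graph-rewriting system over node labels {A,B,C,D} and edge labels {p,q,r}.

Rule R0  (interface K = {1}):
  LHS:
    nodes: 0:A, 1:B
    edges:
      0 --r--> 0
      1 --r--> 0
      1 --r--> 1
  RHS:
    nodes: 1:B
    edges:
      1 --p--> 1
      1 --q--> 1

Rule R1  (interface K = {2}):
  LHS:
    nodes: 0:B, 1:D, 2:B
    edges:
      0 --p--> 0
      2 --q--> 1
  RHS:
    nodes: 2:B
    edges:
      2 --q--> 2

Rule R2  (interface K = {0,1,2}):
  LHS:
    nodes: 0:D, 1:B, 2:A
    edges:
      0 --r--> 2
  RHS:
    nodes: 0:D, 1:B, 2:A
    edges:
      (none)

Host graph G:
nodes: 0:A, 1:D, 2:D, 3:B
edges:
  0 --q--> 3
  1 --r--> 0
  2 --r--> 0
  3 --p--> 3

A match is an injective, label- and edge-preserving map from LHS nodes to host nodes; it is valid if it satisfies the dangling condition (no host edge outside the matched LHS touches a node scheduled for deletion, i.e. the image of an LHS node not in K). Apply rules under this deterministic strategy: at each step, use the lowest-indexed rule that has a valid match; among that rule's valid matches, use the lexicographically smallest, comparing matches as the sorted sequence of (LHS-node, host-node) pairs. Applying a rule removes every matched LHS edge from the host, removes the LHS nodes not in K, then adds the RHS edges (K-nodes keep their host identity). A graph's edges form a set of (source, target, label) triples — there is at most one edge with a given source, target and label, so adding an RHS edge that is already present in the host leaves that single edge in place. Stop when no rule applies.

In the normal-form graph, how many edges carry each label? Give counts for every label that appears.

[0] host  ⇒  4 nodes, 4 edges  {0-q->3 1-r->0 2-r->0 3-p->3}
[1] R2 @ {0↦1, 1↦3, 2↦0}  ⇒  4 nodes, 3 edges  {0-q->3 2-r->0 3-p->3}
[2] R2 @ {0↦2, 1↦3, 2↦0}  ⇒  4 nodes, 2 edges  {0-q->3 3-p->3}
halt: no rule applies after step 2
NF edges: [(0, 3, 'q'), (3, 3, 'p')]

Answer: p:1 q:1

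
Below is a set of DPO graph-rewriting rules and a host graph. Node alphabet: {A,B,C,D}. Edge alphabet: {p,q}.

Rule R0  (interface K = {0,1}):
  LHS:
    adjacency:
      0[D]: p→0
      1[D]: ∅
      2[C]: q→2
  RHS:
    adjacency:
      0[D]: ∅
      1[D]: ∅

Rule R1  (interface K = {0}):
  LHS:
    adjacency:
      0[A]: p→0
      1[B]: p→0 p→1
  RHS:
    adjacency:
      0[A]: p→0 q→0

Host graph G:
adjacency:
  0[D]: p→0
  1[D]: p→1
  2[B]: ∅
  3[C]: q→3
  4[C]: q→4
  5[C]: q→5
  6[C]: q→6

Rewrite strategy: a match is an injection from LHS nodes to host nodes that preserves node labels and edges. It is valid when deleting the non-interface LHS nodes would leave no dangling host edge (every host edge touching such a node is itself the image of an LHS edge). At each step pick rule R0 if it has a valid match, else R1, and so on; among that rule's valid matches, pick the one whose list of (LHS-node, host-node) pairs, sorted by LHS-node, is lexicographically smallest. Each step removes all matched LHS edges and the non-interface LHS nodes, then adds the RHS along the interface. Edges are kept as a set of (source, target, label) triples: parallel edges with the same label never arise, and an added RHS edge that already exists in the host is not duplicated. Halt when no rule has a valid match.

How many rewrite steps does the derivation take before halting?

initial: |V|=7 |E|=6  E = 0-p->0 1-p->1 3-q->3 4-q->4 5-q->5 6-q->6
step 1: apply R0 at {0↦0, 1↦1, 2↦3}  → |V|=6 |E|=4  E = 1-p->1 4-q->4 5-q->5 6-q->6
step 2: apply R0 at {0↦1, 1↦0, 2↦4}  → |V|=5 |E|=2  E = 5-q->5 6-q->6
normal form: no rule applies after step 2

Answer: 2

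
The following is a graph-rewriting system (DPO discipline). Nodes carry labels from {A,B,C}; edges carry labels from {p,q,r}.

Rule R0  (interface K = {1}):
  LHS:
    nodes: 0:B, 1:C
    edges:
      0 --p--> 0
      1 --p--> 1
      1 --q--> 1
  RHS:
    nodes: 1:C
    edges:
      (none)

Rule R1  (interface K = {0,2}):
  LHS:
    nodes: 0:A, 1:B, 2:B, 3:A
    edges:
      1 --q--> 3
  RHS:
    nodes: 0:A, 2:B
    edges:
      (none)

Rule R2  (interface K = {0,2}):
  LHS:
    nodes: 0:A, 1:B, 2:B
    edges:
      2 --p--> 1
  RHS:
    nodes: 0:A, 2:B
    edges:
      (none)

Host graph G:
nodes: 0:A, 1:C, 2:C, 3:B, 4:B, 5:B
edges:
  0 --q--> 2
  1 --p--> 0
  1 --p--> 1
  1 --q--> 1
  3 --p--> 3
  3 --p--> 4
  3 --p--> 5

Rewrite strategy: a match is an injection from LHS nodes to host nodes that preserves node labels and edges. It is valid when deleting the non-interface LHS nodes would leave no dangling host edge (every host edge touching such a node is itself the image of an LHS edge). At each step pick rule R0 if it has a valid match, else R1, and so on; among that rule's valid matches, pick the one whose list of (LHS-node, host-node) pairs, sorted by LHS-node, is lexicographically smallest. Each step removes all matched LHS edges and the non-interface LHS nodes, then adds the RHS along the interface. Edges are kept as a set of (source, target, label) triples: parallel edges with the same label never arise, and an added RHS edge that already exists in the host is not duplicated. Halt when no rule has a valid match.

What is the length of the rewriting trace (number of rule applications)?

Answer: 3

Derivation:
[0] host  ⇒  6 nodes, 7 edges  {0-q->2 1-p->0 1-p->1 1-q->1 3-p->3 3-p->4 3-p->5}
[1] R2 @ {0↦0, 1↦4, 2↦3}  ⇒  5 nodes, 6 edges  {0-q->2 1-p->0 1-p->1 1-q->1 3-p->3 3-p->5}
[2] R2 @ {0↦0, 1↦5, 2↦3}  ⇒  4 nodes, 5 edges  {0-q->2 1-p->0 1-p->1 1-q->1 3-p->3}
[3] R0 @ {0↦3, 1↦1}  ⇒  3 nodes, 2 edges  {0-q->2 1-p->0}
final graph: no rule applies after step 3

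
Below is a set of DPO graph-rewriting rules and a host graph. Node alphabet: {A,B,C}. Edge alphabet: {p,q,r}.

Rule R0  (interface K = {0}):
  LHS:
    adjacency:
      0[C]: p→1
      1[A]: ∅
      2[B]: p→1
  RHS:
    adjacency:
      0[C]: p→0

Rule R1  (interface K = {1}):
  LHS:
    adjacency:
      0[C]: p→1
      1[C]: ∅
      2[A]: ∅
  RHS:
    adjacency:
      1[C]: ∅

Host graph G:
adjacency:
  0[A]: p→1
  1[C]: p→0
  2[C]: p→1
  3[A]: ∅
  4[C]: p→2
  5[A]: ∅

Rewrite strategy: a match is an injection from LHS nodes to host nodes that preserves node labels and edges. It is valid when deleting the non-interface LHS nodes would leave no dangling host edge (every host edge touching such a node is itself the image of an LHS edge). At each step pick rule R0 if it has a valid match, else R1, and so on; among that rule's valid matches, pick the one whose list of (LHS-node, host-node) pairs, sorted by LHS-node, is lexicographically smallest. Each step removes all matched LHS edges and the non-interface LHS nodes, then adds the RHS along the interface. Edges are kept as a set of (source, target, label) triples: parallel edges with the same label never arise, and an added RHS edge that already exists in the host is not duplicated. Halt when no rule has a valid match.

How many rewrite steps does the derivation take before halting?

[0] host  ⇒  6 nodes, 4 edges  {0-p->1 1-p->0 2-p->1 4-p->2}
[1] R1 @ {0↦4, 1↦2, 2↦3}  ⇒  4 nodes, 3 edges  {0-p->1 1-p->0 2-p->1}
[2] R1 @ {0↦2, 1↦1, 2↦5}  ⇒  2 nodes, 2 edges  {0-p->1 1-p->0}
normal form: no rule applies after step 2

Answer: 2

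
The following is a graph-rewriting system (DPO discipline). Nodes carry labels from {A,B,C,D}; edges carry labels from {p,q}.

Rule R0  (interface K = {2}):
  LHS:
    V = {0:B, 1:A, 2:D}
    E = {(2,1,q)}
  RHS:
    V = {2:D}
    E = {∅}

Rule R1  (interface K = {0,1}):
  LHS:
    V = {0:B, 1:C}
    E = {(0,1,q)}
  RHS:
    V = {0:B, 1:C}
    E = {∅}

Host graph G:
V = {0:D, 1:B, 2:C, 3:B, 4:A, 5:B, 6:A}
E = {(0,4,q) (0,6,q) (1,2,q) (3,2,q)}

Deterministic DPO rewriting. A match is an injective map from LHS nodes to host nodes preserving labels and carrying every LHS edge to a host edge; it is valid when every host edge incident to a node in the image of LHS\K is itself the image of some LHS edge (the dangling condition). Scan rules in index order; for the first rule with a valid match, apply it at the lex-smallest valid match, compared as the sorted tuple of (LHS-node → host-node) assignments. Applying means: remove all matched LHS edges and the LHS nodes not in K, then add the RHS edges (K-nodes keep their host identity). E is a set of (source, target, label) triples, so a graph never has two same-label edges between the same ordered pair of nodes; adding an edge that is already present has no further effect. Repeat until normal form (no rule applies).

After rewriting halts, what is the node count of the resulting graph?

start.  V:7 E:4  edges: 0-q->4 0-q->6 1-q->2 3-q->2
1. fire R0 via {0↦5, 1↦4, 2↦0}  →  V:5 E:3  edges: 0-q->6 1-q->2 3-q->2
2. fire R1 via {0↦1, 1↦2}  →  V:5 E:2  edges: 0-q->6 3-q->2
3. fire R0 via {0↦1, 1↦6, 2↦0}  →  V:3 E:1  edges: 3-q->2
4. fire R1 via {0↦3, 1↦2}  →  V:3 E:0  edges: ∅
normal form: no rule applies after step 4
NF nodes: {0:D, 2:C, 3:B}

Answer: 3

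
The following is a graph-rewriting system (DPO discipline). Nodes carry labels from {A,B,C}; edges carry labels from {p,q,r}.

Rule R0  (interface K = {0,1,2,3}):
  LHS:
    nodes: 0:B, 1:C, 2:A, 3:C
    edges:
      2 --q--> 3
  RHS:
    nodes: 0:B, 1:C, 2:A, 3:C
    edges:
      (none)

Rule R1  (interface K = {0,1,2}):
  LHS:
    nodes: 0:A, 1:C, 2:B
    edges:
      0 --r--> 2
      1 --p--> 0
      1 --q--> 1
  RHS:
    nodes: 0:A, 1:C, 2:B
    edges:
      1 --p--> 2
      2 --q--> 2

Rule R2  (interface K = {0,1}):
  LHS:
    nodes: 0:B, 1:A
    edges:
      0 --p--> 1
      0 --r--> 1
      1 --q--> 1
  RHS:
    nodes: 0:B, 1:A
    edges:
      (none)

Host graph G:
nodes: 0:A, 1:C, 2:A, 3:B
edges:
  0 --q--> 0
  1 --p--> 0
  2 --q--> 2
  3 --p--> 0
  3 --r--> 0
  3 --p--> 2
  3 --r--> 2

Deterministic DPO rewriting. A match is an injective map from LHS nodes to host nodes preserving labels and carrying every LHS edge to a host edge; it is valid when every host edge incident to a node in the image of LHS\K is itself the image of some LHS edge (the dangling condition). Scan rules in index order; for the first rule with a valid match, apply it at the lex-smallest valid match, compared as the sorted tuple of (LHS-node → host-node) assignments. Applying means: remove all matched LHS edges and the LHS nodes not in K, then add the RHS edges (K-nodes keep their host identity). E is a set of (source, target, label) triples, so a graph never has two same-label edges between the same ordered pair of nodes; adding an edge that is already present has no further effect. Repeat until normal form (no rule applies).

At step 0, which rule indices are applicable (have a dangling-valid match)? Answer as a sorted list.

Answer: [R2]

Steps:
R0: no valid match — LHS pattern not found
R1: no valid match — LHS pattern not found
R2: 2 valid matches — {0↦3, 1↦0}, {0↦3, 1↦2}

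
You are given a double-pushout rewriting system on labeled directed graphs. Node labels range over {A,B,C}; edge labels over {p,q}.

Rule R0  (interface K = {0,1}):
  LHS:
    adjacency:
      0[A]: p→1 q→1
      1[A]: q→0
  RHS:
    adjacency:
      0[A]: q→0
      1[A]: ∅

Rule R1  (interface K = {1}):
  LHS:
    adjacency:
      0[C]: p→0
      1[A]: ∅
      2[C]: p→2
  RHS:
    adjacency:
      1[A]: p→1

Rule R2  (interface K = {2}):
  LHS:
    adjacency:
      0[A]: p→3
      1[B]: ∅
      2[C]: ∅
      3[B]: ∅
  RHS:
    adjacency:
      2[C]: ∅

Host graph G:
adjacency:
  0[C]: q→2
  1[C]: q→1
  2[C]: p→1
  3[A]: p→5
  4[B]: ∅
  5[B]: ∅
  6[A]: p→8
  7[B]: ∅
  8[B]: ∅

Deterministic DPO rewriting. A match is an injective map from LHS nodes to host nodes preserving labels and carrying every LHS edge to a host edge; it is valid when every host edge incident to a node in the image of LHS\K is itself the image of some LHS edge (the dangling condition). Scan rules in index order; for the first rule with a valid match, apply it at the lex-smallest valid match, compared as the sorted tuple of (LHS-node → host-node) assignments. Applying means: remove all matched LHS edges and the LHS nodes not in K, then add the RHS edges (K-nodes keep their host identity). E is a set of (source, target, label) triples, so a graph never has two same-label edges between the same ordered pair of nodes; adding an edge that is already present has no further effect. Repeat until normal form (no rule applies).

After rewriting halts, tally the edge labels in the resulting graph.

Answer: p:1 q:2

Derivation:
[0] host  ⇒  9 nodes, 5 edges  {0-q->2 1-q->1 2-p->1 3-p->5 6-p->8}
[1] R2 @ {0↦3, 1↦4, 2↦0, 3↦5}  ⇒  6 nodes, 4 edges  {0-q->2 1-q->1 2-p->1 6-p->8}
[2] R2 @ {0↦6, 1↦7, 2↦0, 3↦8}  ⇒  3 nodes, 3 edges  {0-q->2 1-q->1 2-p->1}
halt: no rule applies after step 2
NF edges: [(0, 2, 'q'), (1, 1, 'q'), (2, 1, 'p')]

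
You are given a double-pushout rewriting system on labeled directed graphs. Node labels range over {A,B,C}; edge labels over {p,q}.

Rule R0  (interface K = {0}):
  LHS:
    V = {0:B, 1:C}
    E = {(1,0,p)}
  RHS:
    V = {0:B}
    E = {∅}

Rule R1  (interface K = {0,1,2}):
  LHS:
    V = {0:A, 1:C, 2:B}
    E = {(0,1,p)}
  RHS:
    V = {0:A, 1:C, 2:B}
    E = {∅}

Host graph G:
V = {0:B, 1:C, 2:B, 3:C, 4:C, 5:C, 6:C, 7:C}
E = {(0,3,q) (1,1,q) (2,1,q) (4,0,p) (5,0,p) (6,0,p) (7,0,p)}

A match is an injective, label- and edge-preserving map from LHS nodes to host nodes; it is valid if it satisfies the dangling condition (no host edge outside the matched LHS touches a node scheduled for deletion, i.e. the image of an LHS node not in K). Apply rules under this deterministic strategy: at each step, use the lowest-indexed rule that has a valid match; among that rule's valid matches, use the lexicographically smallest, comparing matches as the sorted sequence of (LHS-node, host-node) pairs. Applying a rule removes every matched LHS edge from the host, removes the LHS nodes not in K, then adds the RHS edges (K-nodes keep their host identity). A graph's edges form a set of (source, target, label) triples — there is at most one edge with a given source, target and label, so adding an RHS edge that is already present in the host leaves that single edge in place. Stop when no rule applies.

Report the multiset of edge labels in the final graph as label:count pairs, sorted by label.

initial: |V|=8 |E|=7  E = 0-q->3 1-q->1 2-q->1 4-p->0 5-p->0 6-p->0 7-p->0
step 1: apply R0 at {0↦0, 1↦4}  → |V|=7 |E|=6  E = 0-q->3 1-q->1 2-q->1 5-p->0 6-p->0 7-p->0
step 2: apply R0 at {0↦0, 1↦5}  → |V|=6 |E|=5  E = 0-q->3 1-q->1 2-q->1 6-p->0 7-p->0
step 3: apply R0 at {0↦0, 1↦6}  → |V|=5 |E|=4  E = 0-q->3 1-q->1 2-q->1 7-p->0
step 4: apply R0 at {0↦0, 1↦7}  → |V|=4 |E|=3  E = 0-q->3 1-q->1 2-q->1
halt: no rule applies after step 4
NF edges: [(0, 3, 'q'), (1, 1, 'q'), (2, 1, 'q')]

Answer: q:3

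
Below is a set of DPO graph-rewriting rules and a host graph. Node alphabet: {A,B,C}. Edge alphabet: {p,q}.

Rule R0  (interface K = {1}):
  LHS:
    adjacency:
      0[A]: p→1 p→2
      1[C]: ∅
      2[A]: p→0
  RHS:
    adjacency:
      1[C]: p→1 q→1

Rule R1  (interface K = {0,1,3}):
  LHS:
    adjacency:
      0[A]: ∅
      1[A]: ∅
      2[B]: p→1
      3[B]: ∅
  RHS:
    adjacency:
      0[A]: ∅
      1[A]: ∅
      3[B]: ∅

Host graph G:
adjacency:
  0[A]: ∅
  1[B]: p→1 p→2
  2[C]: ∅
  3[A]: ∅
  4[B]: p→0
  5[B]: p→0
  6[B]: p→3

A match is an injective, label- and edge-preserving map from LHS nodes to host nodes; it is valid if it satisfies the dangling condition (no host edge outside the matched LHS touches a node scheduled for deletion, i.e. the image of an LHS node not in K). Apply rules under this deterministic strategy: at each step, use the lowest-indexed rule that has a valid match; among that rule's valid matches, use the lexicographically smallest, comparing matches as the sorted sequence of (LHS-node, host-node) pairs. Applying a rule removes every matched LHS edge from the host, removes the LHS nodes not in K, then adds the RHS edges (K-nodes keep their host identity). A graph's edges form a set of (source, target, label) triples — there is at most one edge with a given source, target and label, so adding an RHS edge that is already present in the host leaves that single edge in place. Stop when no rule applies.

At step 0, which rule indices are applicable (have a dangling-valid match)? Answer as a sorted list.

R0: no valid match — LHS pattern not found
R1: 9 valid matches — {0↦0, 1↦3, 2↦6, 3↦1}, {0↦0, 1↦3, 2↦6, 3↦4}, {0↦0, 1↦3, 2↦6, 3↦5} (+6 more)

Answer: [R1]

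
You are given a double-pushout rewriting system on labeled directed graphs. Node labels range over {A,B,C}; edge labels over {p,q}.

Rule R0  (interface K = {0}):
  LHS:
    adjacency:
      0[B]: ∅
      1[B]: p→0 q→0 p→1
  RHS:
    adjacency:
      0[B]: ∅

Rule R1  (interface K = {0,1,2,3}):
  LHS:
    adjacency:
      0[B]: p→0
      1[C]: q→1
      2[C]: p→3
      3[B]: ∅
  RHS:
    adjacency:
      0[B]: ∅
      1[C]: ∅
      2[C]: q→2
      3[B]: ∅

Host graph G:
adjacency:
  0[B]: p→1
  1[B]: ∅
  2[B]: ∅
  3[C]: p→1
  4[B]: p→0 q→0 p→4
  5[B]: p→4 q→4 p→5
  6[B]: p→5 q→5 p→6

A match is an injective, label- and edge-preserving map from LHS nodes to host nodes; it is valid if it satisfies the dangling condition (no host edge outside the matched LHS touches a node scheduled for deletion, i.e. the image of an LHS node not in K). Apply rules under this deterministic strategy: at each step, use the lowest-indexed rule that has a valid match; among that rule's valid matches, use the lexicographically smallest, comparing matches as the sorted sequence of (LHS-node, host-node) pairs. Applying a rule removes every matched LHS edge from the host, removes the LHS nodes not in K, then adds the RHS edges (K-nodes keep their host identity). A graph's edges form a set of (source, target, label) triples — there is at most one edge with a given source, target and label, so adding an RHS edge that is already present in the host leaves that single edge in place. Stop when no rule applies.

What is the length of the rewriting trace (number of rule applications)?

[0] host  ⇒  7 nodes, 11 edges  {0-p->1 3-p->1 4-p->0 4-q->0 4-p->4 5-p->4 5-q->4 5-p->5 6-p->5 6-q->5 6-p->6}
[1] R0 @ {0↦5, 1↦6}  ⇒  6 nodes, 8 edges  {0-p->1 3-p->1 4-p->0 4-q->0 4-p->4 5-p->4 5-q->4 5-p->5}
[2] R0 @ {0↦4, 1↦5}  ⇒  5 nodes, 5 edges  {0-p->1 3-p->1 4-p->0 4-q->0 4-p->4}
[3] R0 @ {0↦0, 1↦4}  ⇒  4 nodes, 2 edges  {0-p->1 3-p->1}
final graph: no rule applies after step 3

Answer: 3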